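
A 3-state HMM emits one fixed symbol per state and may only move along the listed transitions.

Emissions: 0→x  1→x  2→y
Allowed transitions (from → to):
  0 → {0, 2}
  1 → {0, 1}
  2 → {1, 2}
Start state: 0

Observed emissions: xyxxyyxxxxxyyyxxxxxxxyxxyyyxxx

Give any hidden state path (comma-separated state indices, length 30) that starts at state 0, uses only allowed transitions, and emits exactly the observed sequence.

  [0] x  {0,1}  => 0  start
  [1] y  {2}  => 2  0->2 ok
  [2] x  {0,1}  => 1  2->1 ok
  [3] x  {0,1}  => 0  1->0 ok
  [4] y  {2}  => 2  0->2 ok
  [5] y  {2}  => 2  2->2 ok
  [6] x  {0,1}  => 1  2->1 ok
  [7] x  {0,1}  => 1  1->1 ok
  [8] x  {0,1}  => 1  1->1 ok
  [9] x  {0,1}  => 1  1->1 ok
  [10] x  {0,1}  => 0  1->0 ok
  [11] y  {2}  => 2  0->2 ok
  [12] y  {2}  => 2  2->2 ok
  [13] y  {2}  => 2  2->2 ok
  [14] x  {0,1}  => 1  2->1 ok
  [15] x  {0,1}  => 1  1->1 ok
  [16] x  {0,1}  => 1  1->1 ok
  [17] x  {0,1}  => 1  1->1 ok
  [18] x  {0,1}  => 1  1->1 ok
  [19] x  {0,1}  => 1  1->1 ok
  [20] x  {0,1}  => 0  1->0 ok
  [21] y  {2}  => 2  0->2 ok
  [22] x  {0,1}  => 1  2->1 ok
  [23] x  {0,1}  => 0  1->0 ok
  [24] y  {2}  => 2  0->2 ok
  [25] y  {2}  => 2  2->2 ok
  [26] y  {2}  => 2  2->2 ok
  [27] x  {0,1}  => 1  2->1 ok
  [28] x  {0,1}  => 0  1->0 ok
  [29] x  {0,1}  => 0  0->0 ok

0,2,1,0,2,2,1,1,1,1,0,2,2,2,1,1,1,1,1,1,0,2,1,0,2,2,2,1,0,0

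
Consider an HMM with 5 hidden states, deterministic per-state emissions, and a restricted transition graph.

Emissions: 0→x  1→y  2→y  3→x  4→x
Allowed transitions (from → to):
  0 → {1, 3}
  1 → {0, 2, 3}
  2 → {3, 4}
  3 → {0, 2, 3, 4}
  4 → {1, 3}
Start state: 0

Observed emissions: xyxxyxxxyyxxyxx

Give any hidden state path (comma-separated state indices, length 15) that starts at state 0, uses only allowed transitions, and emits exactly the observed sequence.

  [0] x  {0,3,4}  => 0  start
  [1] y  {1,2}  => 1  0->1 ok
  [2] x  {0,3,4}  => 3  1->3 ok
  [3] x  {0,3,4}  => 4  3->4 ok
  [4] y  {1,2}  => 1  4->1 ok
  [5] x  {0,3,4}  => 0  1->0 ok
  [6] x  {0,3,4}  => 3  0->3 ok
  [7] x  {0,3,4}  => 0  3->0 ok
  [8] y  {1,2}  => 1  0->1 ok
  [9] y  {1,2}  => 2  1->2 ok
  [10] x  {0,3,4}  => 3  2->3 ok
  [11] x  {0,3,4}  => 3  3->3 ok
  [12] y  {1,2}  => 2  3->2 ok
  [13] x  {0,3,4}  => 3  2->3 ok
  [14] x  {0,3,4}  => 3  3->3 ok

0,1,3,4,1,0,3,0,1,2,3,3,2,3,3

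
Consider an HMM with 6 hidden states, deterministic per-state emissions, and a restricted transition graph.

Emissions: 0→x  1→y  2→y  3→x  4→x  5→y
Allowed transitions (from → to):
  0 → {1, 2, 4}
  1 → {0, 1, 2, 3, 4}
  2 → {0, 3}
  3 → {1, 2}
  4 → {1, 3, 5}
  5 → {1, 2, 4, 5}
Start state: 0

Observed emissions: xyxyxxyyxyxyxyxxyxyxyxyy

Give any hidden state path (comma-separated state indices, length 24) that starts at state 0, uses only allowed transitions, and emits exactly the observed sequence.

  0: obs=x cand={0,3,4} pick 0 [start]
  1: obs=y cand={1,2,5} pick 2 [0->2 ok]
  2: obs=x cand={0,3,4} pick 3 [2->3 ok]
  3: obs=y cand={1,2,5} pick 2 [3->2 ok]
  4: obs=x cand={0,3,4} pick 0 [2->0 ok]
  5: obs=x cand={0,3,4} pick 4 [0->4 ok]
  6: obs=y cand={1,2,5} pick 5 [4->5 ok]
  7: obs=y cand={1,2,5} pick 2 [5->2 ok]
  8: obs=x cand={0,3,4} pick 0 [2->0 ok]
  9: obs=y cand={1,2,5} pick 2 [0->2 ok]
  10: obs=x cand={0,3,4} pick 3 [2->3 ok]
  11: obs=y cand={1,2,5} pick 2 [3->2 ok]
  12: obs=x cand={0,3,4} pick 3 [2->3 ok]
  13: obs=y cand={1,2,5} pick 1 [3->1 ok]
  14: obs=x cand={0,3,4} pick 4 [1->4 ok]
  15: obs=x cand={0,3,4} pick 3 [4->3 ok]
  16: obs=y cand={1,2,5} pick 2 [3->2 ok]
  17: obs=x cand={0,3,4} pick 3 [2->3 ok]
  18: obs=y cand={1,2,5} pick 2 [3->2 ok]
  19: obs=x cand={0,3,4} pick 0 [2->0 ok]
  20: obs=y cand={1,2,5} pick 1 [0->1 ok]
  21: obs=x cand={0,3,4} pick 4 [1->4 ok]
  22: obs=y cand={1,2,5} pick 5 [4->5 ok]
  23: obs=y cand={1,2,5} pick 5 [5->5 ok]

0,2,3,2,0,4,5,2,0,2,3,2,3,1,4,3,2,3,2,0,1,4,5,5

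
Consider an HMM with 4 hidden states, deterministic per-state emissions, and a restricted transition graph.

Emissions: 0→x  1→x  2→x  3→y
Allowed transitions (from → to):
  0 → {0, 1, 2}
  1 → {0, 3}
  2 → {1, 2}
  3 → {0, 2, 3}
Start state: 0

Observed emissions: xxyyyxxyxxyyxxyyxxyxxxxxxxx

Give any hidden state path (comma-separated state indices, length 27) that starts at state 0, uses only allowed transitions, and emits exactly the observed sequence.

0,1,3,3,3,0,1,3,2,1,3,3,0,1,3,3,2,1,3,0,2,1,0,0,2,1,0

  0: obs=x cand={0,1,2} pick 0 [start]
  1: obs=x cand={0,1,2} pick 1 [0->1 ok]
  2: obs=y cand={3} pick 3 [1->3 ok]
  3: obs=y cand={3} pick 3 [3->3 ok]
  4: obs=y cand={3} pick 3 [3->3 ok]
  5: obs=x cand={0,1,2} pick 0 [3->0 ok]
  6: obs=x cand={0,1,2} pick 1 [0->1 ok]
  7: obs=y cand={3} pick 3 [1->3 ok]
  8: obs=x cand={0,1,2} pick 2 [3->2 ok]
  9: obs=x cand={0,1,2} pick 1 [2->1 ok]
  10: obs=y cand={3} pick 3 [1->3 ok]
  11: obs=y cand={3} pick 3 [3->3 ok]
  12: obs=x cand={0,1,2} pick 0 [3->0 ok]
  13: obs=x cand={0,1,2} pick 1 [0->1 ok]
  14: obs=y cand={3} pick 3 [1->3 ok]
  15: obs=y cand={3} pick 3 [3->3 ok]
  16: obs=x cand={0,1,2} pick 2 [3->2 ok]
  17: obs=x cand={0,1,2} pick 1 [2->1 ok]
  18: obs=y cand={3} pick 3 [1->3 ok]
  19: obs=x cand={0,1,2} pick 0 [3->0 ok]
  20: obs=x cand={0,1,2} pick 2 [0->2 ok]
  21: obs=x cand={0,1,2} pick 1 [2->1 ok]
  22: obs=x cand={0,1,2} pick 0 [1->0 ok]
  23: obs=x cand={0,1,2} pick 0 [0->0 ok]
  24: obs=x cand={0,1,2} pick 2 [0->2 ok]
  25: obs=x cand={0,1,2} pick 1 [2->1 ok]
  26: obs=x cand={0,1,2} pick 0 [1->0 ok]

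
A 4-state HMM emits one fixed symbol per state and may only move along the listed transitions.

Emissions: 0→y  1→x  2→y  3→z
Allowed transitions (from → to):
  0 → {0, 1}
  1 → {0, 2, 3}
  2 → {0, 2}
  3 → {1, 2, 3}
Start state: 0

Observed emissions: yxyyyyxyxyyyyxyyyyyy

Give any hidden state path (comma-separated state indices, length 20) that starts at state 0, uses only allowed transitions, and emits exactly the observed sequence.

  t0 'y' -> {0,2}, take 0 (start)
  t1 'x' -> {1}, take 1 (0->1 ok)
  t2 'y' -> {0,2}, take 0 (1->0 ok)
  t3 'y' -> {0,2}, take 0 (0->0 ok)
  t4 'y' -> {0,2}, take 0 (0->0 ok)
  t5 'y' -> {0,2}, take 0 (0->0 ok)
  t6 'x' -> {1}, take 1 (0->1 ok)
  t7 'y' -> {0,2}, take 0 (1->0 ok)
  t8 'x' -> {1}, take 1 (0->1 ok)
  t9 'y' -> {0,2}, take 2 (1->2 ok)
  t10 'y' -> {0,2}, take 2 (2->2 ok)
  t11 'y' -> {0,2}, take 0 (2->0 ok)
  t12 'y' -> {0,2}, take 0 (0->0 ok)
  t13 'x' -> {1}, take 1 (0->1 ok)
  t14 'y' -> {0,2}, take 2 (1->2 ok)
  t15 'y' -> {0,2}, take 2 (2->2 ok)
  t16 'y' -> {0,2}, take 2 (2->2 ok)
  t17 'y' -> {0,2}, take 2 (2->2 ok)
  t18 'y' -> {0,2}, take 2 (2->2 ok)
  t19 'y' -> {0,2}, take 0 (2->0 ok)

0,1,0,0,0,0,1,0,1,2,2,0,0,1,2,2,2,2,2,0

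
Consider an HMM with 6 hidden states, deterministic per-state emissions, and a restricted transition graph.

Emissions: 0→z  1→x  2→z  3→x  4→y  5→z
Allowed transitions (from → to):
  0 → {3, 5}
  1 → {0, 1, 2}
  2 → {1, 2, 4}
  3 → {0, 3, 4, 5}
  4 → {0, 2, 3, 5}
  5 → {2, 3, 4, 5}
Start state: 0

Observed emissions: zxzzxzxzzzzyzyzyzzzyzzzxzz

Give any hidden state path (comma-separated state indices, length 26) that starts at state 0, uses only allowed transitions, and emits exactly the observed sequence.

0,3,5,5,3,0,3,0,5,5,5,4,2,4,5,4,2,2,2,4,0,5,5,3,0,5

  pos 0: z in {0,2,5}, choose 0; start
  pos 1: x in {1,3}, choose 3; 0->3 ok
  pos 2: z in {0,2,5}, choose 5; 3->5 ok
  pos 3: z in {0,2,5}, choose 5; 5->5 ok
  pos 4: x in {1,3}, choose 3; 5->3 ok
  pos 5: z in {0,2,5}, choose 0; 3->0 ok
  pos 6: x in {1,3}, choose 3; 0->3 ok
  pos 7: z in {0,2,5}, choose 0; 3->0 ok
  pos 8: z in {0,2,5}, choose 5; 0->5 ok
  pos 9: z in {0,2,5}, choose 5; 5->5 ok
  pos 10: z in {0,2,5}, choose 5; 5->5 ok
  pos 11: y in {4}, choose 4; 5->4 ok
  pos 12: z in {0,2,5}, choose 2; 4->2 ok
  pos 13: y in {4}, choose 4; 2->4 ok
  pos 14: z in {0,2,5}, choose 5; 4->5 ok
  pos 15: y in {4}, choose 4; 5->4 ok
  pos 16: z in {0,2,5}, choose 2; 4->2 ok
  pos 17: z in {0,2,5}, choose 2; 2->2 ok
  pos 18: z in {0,2,5}, choose 2; 2->2 ok
  pos 19: y in {4}, choose 4; 2->4 ok
  pos 20: z in {0,2,5}, choose 0; 4->0 ok
  pos 21: z in {0,2,5}, choose 5; 0->5 ok
  pos 22: z in {0,2,5}, choose 5; 5->5 ok
  pos 23: x in {1,3}, choose 3; 5->3 ok
  pos 24: z in {0,2,5}, choose 0; 3->0 ok
  pos 25: z in {0,2,5}, choose 5; 0->5 ok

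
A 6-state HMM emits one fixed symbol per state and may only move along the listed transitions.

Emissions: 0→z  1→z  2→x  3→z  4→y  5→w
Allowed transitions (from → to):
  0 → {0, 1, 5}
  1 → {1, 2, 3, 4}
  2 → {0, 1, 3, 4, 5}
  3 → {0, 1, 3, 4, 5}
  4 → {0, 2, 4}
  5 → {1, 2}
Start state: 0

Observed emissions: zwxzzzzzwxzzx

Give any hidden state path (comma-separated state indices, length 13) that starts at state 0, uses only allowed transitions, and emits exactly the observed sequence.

0,5,2,1,3,1,3,0,5,2,1,1,2

  0: obs=z cand={0,1,3} pick 0 [start]
  1: obs=w cand={5} pick 5 [0->5 ok]
  2: obs=x cand={2} pick 2 [5->2 ok]
  3: obs=z cand={0,1,3} pick 1 [2->1 ok]
  4: obs=z cand={0,1,3} pick 3 [1->3 ok]
  5: obs=z cand={0,1,3} pick 1 [3->1 ok]
  6: obs=z cand={0,1,3} pick 3 [1->3 ok]
  7: obs=z cand={0,1,3} pick 0 [3->0 ok]
  8: obs=w cand={5} pick 5 [0->5 ok]
  9: obs=x cand={2} pick 2 [5->2 ok]
  10: obs=z cand={0,1,3} pick 1 [2->1 ok]
  11: obs=z cand={0,1,3} pick 1 [1->1 ok]
  12: obs=x cand={2} pick 2 [1->2 ok]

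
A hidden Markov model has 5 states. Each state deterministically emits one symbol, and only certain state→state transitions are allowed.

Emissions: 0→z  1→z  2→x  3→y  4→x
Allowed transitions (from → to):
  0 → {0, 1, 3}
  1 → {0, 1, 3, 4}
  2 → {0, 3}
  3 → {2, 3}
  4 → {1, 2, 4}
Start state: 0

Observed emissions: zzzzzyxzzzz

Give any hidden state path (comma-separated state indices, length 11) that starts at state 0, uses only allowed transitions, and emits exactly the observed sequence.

0,1,1,1,1,3,2,0,0,0,0

  0: obs=z cand={0,1} pick 0 [start]
  1: obs=z cand={0,1} pick 1 [0->1 ok]
  2: obs=z cand={0,1} pick 1 [1->1 ok]
  3: obs=z cand={0,1} pick 1 [1->1 ok]
  4: obs=z cand={0,1} pick 1 [1->1 ok]
  5: obs=y cand={3} pick 3 [1->3 ok]
  6: obs=x cand={2,4} pick 2 [3->2 ok]
  7: obs=z cand={0,1} pick 0 [2->0 ok]
  8: obs=z cand={0,1} pick 0 [0->0 ok]
  9: obs=z cand={0,1} pick 0 [0->0 ok]
  10: obs=z cand={0,1} pick 0 [0->0 ok]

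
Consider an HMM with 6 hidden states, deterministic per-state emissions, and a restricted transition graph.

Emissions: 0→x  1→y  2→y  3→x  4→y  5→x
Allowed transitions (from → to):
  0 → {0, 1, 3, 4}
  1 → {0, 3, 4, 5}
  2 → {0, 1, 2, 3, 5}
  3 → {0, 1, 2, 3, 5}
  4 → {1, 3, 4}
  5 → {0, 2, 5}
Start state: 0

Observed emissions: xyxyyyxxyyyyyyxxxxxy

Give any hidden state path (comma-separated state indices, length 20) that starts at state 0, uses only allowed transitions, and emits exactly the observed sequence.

0,1,3,1,4,1,3,0,4,1,4,4,4,1,0,3,0,3,5,2

  pos 0: x in {0,3,5}, choose 0; start
  pos 1: y in {1,2,4}, choose 1; 0->1 ok
  pos 2: x in {0,3,5}, choose 3; 1->3 ok
  pos 3: y in {1,2,4}, choose 1; 3->1 ok
  pos 4: y in {1,2,4}, choose 4; 1->4 ok
  pos 5: y in {1,2,4}, choose 1; 4->1 ok
  pos 6: x in {0,3,5}, choose 3; 1->3 ok
  pos 7: x in {0,3,5}, choose 0; 3->0 ok
  pos 8: y in {1,2,4}, choose 4; 0->4 ok
  pos 9: y in {1,2,4}, choose 1; 4->1 ok
  pos 10: y in {1,2,4}, choose 4; 1->4 ok
  pos 11: y in {1,2,4}, choose 4; 4->4 ok
  pos 12: y in {1,2,4}, choose 4; 4->4 ok
  pos 13: y in {1,2,4}, choose 1; 4->1 ok
  pos 14: x in {0,3,5}, choose 0; 1->0 ok
  pos 15: x in {0,3,5}, choose 3; 0->3 ok
  pos 16: x in {0,3,5}, choose 0; 3->0 ok
  pos 17: x in {0,3,5}, choose 3; 0->3 ok
  pos 18: x in {0,3,5}, choose 5; 3->5 ok
  pos 19: y in {1,2,4}, choose 2; 5->2 ok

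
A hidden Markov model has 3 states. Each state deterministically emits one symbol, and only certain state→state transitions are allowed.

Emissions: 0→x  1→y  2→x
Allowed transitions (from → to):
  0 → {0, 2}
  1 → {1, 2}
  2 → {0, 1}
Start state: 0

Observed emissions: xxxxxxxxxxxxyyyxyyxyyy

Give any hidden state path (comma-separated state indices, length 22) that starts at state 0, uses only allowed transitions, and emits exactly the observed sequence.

0,2,0,0,0,0,0,0,0,2,0,2,1,1,1,2,1,1,2,1,1,1

  pos 0: x in {0,2}, choose 0; start
  pos 1: x in {0,2}, choose 2; 0->2 ok
  pos 2: x in {0,2}, choose 0; 2->0 ok
  pos 3: x in {0,2}, choose 0; 0->0 ok
  pos 4: x in {0,2}, choose 0; 0->0 ok
  pos 5: x in {0,2}, choose 0; 0->0 ok
  pos 6: x in {0,2}, choose 0; 0->0 ok
  pos 7: x in {0,2}, choose 0; 0->0 ok
  pos 8: x in {0,2}, choose 0; 0->0 ok
  pos 9: x in {0,2}, choose 2; 0->2 ok
  pos 10: x in {0,2}, choose 0; 2->0 ok
  pos 11: x in {0,2}, choose 2; 0->2 ok
  pos 12: y in {1}, choose 1; 2->1 ok
  pos 13: y in {1}, choose 1; 1->1 ok
  pos 14: y in {1}, choose 1; 1->1 ok
  pos 15: x in {0,2}, choose 2; 1->2 ok
  pos 16: y in {1}, choose 1; 2->1 ok
  pos 17: y in {1}, choose 1; 1->1 ok
  pos 18: x in {0,2}, choose 2; 1->2 ok
  pos 19: y in {1}, choose 1; 2->1 ok
  pos 20: y in {1}, choose 1; 1->1 ok
  pos 21: y in {1}, choose 1; 1->1 ok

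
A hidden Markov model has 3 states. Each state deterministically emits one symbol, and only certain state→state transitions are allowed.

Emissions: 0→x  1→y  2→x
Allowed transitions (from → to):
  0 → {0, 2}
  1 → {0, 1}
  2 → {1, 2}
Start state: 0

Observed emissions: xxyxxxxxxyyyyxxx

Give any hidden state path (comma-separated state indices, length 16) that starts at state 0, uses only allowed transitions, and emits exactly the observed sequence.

  [0] x  {0,2}  => 0  start
  [1] x  {0,2}  => 2  0->2 ok
  [2] y  {1}  => 1  2->1 ok
  [3] x  {0,2}  => 0  1->0 ok
  [4] x  {0,2}  => 0  0->0 ok
  [5] x  {0,2}  => 0  0->0 ok
  [6] x  {0,2}  => 0  0->0 ok
  [7] x  {0,2}  => 2  0->2 ok
  [8] x  {0,2}  => 2  2->2 ok
  [9] y  {1}  => 1  2->1 ok
  [10] y  {1}  => 1  1->1 ok
  [11] y  {1}  => 1  1->1 ok
  [12] y  {1}  => 1  1->1 ok
  [13] x  {0,2}  => 0  1->0 ok
  [14] x  {0,2}  => 0  0->0 ok
  [15] x  {0,2}  => 2  0->2 ok

0,2,1,0,0,0,0,2,2,1,1,1,1,0,0,2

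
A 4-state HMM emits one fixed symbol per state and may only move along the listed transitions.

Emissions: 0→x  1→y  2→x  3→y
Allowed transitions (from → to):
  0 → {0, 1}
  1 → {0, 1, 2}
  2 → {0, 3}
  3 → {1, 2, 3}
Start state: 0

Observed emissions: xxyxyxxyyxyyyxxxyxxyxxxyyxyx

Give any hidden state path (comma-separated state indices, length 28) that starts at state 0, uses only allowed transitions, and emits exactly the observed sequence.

  t0 'x' -> {0,2}, take 0 (start)
  t1 'x' -> {0,2}, take 0 (0->0 ok)
  t2 'y' -> {1,3}, take 1 (0->1 ok)
  t3 'x' -> {0,2}, take 0 (1->0 ok)
  t4 'y' -> {1,3}, take 1 (0->1 ok)
  t5 'x' -> {0,2}, take 2 (1->2 ok)
  t6 'x' -> {0,2}, take 0 (2->0 ok)
  t7 'y' -> {1,3}, take 1 (0->1 ok)
  t8 'y' -> {1,3}, take 1 (1->1 ok)
  t9 'x' -> {0,2}, take 2 (1->2 ok)
  t10 'y' -> {1,3}, take 3 (2->3 ok)
  t11 'y' -> {1,3}, take 1 (3->1 ok)
  t12 'y' -> {1,3}, take 1 (1->1 ok)
  t13 'x' -> {0,2}, take 2 (1->2 ok)
  t14 'x' -> {0,2}, take 0 (2->0 ok)
  t15 'x' -> {0,2}, take 0 (0->0 ok)
  t16 'y' -> {1,3}, take 1 (0->1 ok)
  t17 'x' -> {0,2}, take 2 (1->2 ok)
  t18 'x' -> {0,2}, take 0 (2->0 ok)
  t19 'y' -> {1,3}, take 1 (0->1 ok)
  t20 'x' -> {0,2}, take 0 (1->0 ok)
  t21 'x' -> {0,2}, take 0 (0->0 ok)
  t22 'x' -> {0,2}, take 0 (0->0 ok)
  t23 'y' -> {1,3}, take 1 (0->1 ok)
  t24 'y' -> {1,3}, take 1 (1->1 ok)
  t25 'x' -> {0,2}, take 0 (1->0 ok)
  t26 'y' -> {1,3}, take 1 (0->1 ok)
  t27 'x' -> {0,2}, take 2 (1->2 ok)

0,0,1,0,1,2,0,1,1,2,3,1,1,2,0,0,1,2,0,1,0,0,0,1,1,0,1,2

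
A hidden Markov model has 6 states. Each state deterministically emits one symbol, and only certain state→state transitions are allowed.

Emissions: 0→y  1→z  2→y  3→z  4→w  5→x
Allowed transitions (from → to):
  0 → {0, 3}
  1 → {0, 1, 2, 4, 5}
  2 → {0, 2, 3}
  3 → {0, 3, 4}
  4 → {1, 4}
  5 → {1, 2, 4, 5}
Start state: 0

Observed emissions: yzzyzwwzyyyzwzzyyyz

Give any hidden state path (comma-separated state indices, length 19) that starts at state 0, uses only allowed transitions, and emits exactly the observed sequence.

  pos 0: y in {0,2}, choose 0; start
  pos 1: z in {1,3}, choose 3; 0->3 ok
  pos 2: z in {1,3}, choose 3; 3->3 ok
  pos 3: y in {0,2}, choose 0; 3->0 ok
  pos 4: z in {1,3}, choose 3; 0->3 ok
  pos 5: w in {4}, choose 4; 3->4 ok
  pos 6: w in {4}, choose 4; 4->4 ok
  pos 7: z in {1,3}, choose 1; 4->1 ok
  pos 8: y in {0,2}, choose 2; 1->2 ok
  pos 9: y in {0,2}, choose 2; 2->2 ok
  pos 10: y in {0,2}, choose 2; 2->2 ok
  pos 11: z in {1,3}, choose 3; 2->3 ok
  pos 12: w in {4}, choose 4; 3->4 ok
  pos 13: z in {1,3}, choose 1; 4->1 ok
  pos 14: z in {1,3}, choose 1; 1->1 ok
  pos 15: y in {0,2}, choose 2; 1->2 ok
  pos 16: y in {0,2}, choose 2; 2->2 ok
  pos 17: y in {0,2}, choose 2; 2->2 ok
  pos 18: z in {1,3}, choose 3; 2->3 ok

0,3,3,0,3,4,4,1,2,2,2,3,4,1,1,2,2,2,3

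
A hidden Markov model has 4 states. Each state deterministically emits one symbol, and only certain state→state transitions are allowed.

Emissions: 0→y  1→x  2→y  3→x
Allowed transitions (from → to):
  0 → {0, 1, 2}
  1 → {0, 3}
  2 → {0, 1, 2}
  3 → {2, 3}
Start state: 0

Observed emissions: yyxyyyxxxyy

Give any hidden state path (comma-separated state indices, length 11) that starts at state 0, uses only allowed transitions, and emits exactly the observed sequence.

0,0,1,0,2,0,1,3,3,2,0

  0: obs=y cand={0,2} pick 0 [start]
  1: obs=y cand={0,2} pick 0 [0->0 ok]
  2: obs=x cand={1,3} pick 1 [0->1 ok]
  3: obs=y cand={0,2} pick 0 [1->0 ok]
  4: obs=y cand={0,2} pick 2 [0->2 ok]
  5: obs=y cand={0,2} pick 0 [2->0 ok]
  6: obs=x cand={1,3} pick 1 [0->1 ok]
  7: obs=x cand={1,3} pick 3 [1->3 ok]
  8: obs=x cand={1,3} pick 3 [3->3 ok]
  9: obs=y cand={0,2} pick 2 [3->2 ok]
  10: obs=y cand={0,2} pick 0 [2->0 ok]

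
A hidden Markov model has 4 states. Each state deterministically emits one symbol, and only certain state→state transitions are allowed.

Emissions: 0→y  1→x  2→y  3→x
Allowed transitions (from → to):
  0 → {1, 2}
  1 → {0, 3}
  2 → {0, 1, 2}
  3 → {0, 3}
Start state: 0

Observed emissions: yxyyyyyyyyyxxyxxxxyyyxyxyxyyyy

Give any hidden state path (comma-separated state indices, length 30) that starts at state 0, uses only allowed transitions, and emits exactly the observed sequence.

  t0 'y' -> {0,2}, take 0 (start)
  t1 'x' -> {1,3}, take 1 (0->1 ok)
  t2 'y' -> {0,2}, take 0 (1->0 ok)
  t3 'y' -> {0,2}, take 2 (0->2 ok)
  t4 'y' -> {0,2}, take 2 (2->2 ok)
  t5 'y' -> {0,2}, take 2 (2->2 ok)
  t6 'y' -> {0,2}, take 2 (2->2 ok)
  t7 'y' -> {0,2}, take 2 (2->2 ok)
  t8 'y' -> {0,2}, take 2 (2->2 ok)
  t9 'y' -> {0,2}, take 2 (2->2 ok)
  t10 'y' -> {0,2}, take 2 (2->2 ok)
  t11 'x' -> {1,3}, take 1 (2->1 ok)
  t12 'x' -> {1,3}, take 3 (1->3 ok)
  t13 'y' -> {0,2}, take 0 (3->0 ok)
  t14 'x' -> {1,3}, take 1 (0->1 ok)
  t15 'x' -> {1,3}, take 3 (1->3 ok)
  t16 'x' -> {1,3}, take 3 (3->3 ok)
  t17 'x' -> {1,3}, take 3 (3->3 ok)
  t18 'y' -> {0,2}, take 0 (3->0 ok)
  t19 'y' -> {0,2}, take 2 (0->2 ok)
  t20 'y' -> {0,2}, take 0 (2->0 ok)
  t21 'x' -> {1,3}, take 1 (0->1 ok)
  t22 'y' -> {0,2}, take 0 (1->0 ok)
  t23 'x' -> {1,3}, take 1 (0->1 ok)
  t24 'y' -> {0,2}, take 0 (1->0 ok)
  t25 'x' -> {1,3}, take 1 (0->1 ok)
  t26 'y' -> {0,2}, take 0 (1->0 ok)
  t27 'y' -> {0,2}, take 2 (0->2 ok)
  t28 'y' -> {0,2}, take 2 (2->2 ok)
  t29 'y' -> {0,2}, take 2 (2->2 ok)

0,1,0,2,2,2,2,2,2,2,2,1,3,0,1,3,3,3,0,2,0,1,0,1,0,1,0,2,2,2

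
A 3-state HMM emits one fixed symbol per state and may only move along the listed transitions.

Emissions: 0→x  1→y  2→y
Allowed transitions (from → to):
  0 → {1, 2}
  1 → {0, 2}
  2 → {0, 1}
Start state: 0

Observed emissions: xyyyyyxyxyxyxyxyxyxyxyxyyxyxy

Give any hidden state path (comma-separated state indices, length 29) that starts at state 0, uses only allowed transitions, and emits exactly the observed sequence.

0,2,1,2,1,2,0,1,0,2,0,1,0,1,0,2,0,2,0,1,0,2,0,2,1,0,1,0,2

  t0 'x' -> {0}, take 0 (start)
  t1 'y' -> {1,2}, take 2 (0->2 ok)
  t2 'y' -> {1,2}, take 1 (2->1 ok)
  t3 'y' -> {1,2}, take 2 (1->2 ok)
  t4 'y' -> {1,2}, take 1 (2->1 ok)
  t5 'y' -> {1,2}, take 2 (1->2 ok)
  t6 'x' -> {0}, take 0 (2->0 ok)
  t7 'y' -> {1,2}, take 1 (0->1 ok)
  t8 'x' -> {0}, take 0 (1->0 ok)
  t9 'y' -> {1,2}, take 2 (0->2 ok)
  t10 'x' -> {0}, take 0 (2->0 ok)
  t11 'y' -> {1,2}, take 1 (0->1 ok)
  t12 'x' -> {0}, take 0 (1->0 ok)
  t13 'y' -> {1,2}, take 1 (0->1 ok)
  t14 'x' -> {0}, take 0 (1->0 ok)
  t15 'y' -> {1,2}, take 2 (0->2 ok)
  t16 'x' -> {0}, take 0 (2->0 ok)
  t17 'y' -> {1,2}, take 2 (0->2 ok)
  t18 'x' -> {0}, take 0 (2->0 ok)
  t19 'y' -> {1,2}, take 1 (0->1 ok)
  t20 'x' -> {0}, take 0 (1->0 ok)
  t21 'y' -> {1,2}, take 2 (0->2 ok)
  t22 'x' -> {0}, take 0 (2->0 ok)
  t23 'y' -> {1,2}, take 2 (0->2 ok)
  t24 'y' -> {1,2}, take 1 (2->1 ok)
  t25 'x' -> {0}, take 0 (1->0 ok)
  t26 'y' -> {1,2}, take 1 (0->1 ok)
  t27 'x' -> {0}, take 0 (1->0 ok)
  t28 'y' -> {1,2}, take 2 (0->2 ok)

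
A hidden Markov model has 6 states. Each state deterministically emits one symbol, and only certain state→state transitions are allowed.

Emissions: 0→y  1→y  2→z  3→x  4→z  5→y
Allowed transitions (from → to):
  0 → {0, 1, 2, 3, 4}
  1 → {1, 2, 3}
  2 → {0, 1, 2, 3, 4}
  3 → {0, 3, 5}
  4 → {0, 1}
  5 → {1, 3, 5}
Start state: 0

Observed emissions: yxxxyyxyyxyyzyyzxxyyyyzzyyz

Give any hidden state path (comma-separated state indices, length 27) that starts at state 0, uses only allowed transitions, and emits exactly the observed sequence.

  t0 'y' -> {0,1,5}, take 0 (start)
  t1 'x' -> {3}, take 3 (0->3 ok)
  t2 'x' -> {3}, take 3 (3->3 ok)
  t3 'x' -> {3}, take 3 (3->3 ok)
  t4 'y' -> {0,1,5}, take 5 (3->5 ok)
  t5 'y' -> {0,1,5}, take 5 (5->5 ok)
  t6 'x' -> {3}, take 3 (5->3 ok)
  t7 'y' -> {0,1,5}, take 5 (3->5 ok)
  t8 'y' -> {0,1,5}, take 1 (5->1 ok)
  t9 'x' -> {3}, take 3 (1->3 ok)
  t10 'y' -> {0,1,5}, take 0 (3->0 ok)
  t11 'y' -> {0,1,5}, take 1 (0->1 ok)
  t12 'z' -> {2,4}, take 2 (1->2 ok)
  t13 'y' -> {0,1,5}, take 1 (2->1 ok)
  t14 'y' -> {0,1,5}, take 1 (1->1 ok)
  t15 'z' -> {2,4}, take 2 (1->2 ok)
  t16 'x' -> {3}, take 3 (2->3 ok)
  t17 'x' -> {3}, take 3 (3->3 ok)
  t18 'y' -> {0,1,5}, take 5 (3->5 ok)
  t19 'y' -> {0,1,5}, take 1 (5->1 ok)
  t20 'y' -> {0,1,5}, take 1 (1->1 ok)
  t21 'y' -> {0,1,5}, take 1 (1->1 ok)
  t22 'z' -> {2,4}, take 2 (1->2 ok)
  t23 'z' -> {2,4}, take 2 (2->2 ok)
  t24 'y' -> {0,1,5}, take 1 (2->1 ok)
  t25 'y' -> {0,1,5}, take 1 (1->1 ok)
  t26 'z' -> {2,4}, take 2 (1->2 ok)

0,3,3,3,5,5,3,5,1,3,0,1,2,1,1,2,3,3,5,1,1,1,2,2,1,1,2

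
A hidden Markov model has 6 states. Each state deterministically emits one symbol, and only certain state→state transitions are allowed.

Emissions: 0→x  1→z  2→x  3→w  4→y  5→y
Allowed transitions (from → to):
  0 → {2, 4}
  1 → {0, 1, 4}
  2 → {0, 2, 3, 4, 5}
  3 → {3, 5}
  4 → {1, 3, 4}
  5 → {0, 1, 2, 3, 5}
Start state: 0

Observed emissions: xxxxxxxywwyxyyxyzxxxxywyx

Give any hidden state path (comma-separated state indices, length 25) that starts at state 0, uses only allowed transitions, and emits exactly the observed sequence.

  pos 0: x in {0,2}, choose 0; start
  pos 1: x in {0,2}, choose 2; 0->2 ok
  pos 2: x in {0,2}, choose 0; 2->0 ok
  pos 3: x in {0,2}, choose 2; 0->2 ok
  pos 4: x in {0,2}, choose 2; 2->2 ok
  pos 5: x in {0,2}, choose 2; 2->2 ok
  pos 6: x in {0,2}, choose 0; 2->0 ok
  pos 7: y in {4,5}, choose 4; 0->4 ok
  pos 8: w in {3}, choose 3; 4->3 ok
  pos 9: w in {3}, choose 3; 3->3 ok
  pos 10: y in {4,5}, choose 5; 3->5 ok
  pos 11: x in {0,2}, choose 2; 5->2 ok
  pos 12: y in {4,5}, choose 5; 2->5 ok
  pos 13: y in {4,5}, choose 5; 5->5 ok
  pos 14: x in {0,2}, choose 2; 5->2 ok
  pos 15: y in {4,5}, choose 5; 2->5 ok
  pos 16: z in {1}, choose 1; 5->1 ok
  pos 17: x in {0,2}, choose 0; 1->0 ok
  pos 18: x in {0,2}, choose 2; 0->2 ok
  pos 19: x in {0,2}, choose 2; 2->2 ok
  pos 20: x in {0,2}, choose 2; 2->2 ok
  pos 21: y in {4,5}, choose 4; 2->4 ok
  pos 22: w in {3}, choose 3; 4->3 ok
  pos 23: y in {4,5}, choose 5; 3->5 ok
  pos 24: x in {0,2}, choose 2; 5->2 ok

0,2,0,2,2,2,0,4,3,3,5,2,5,5,2,5,1,0,2,2,2,4,3,5,2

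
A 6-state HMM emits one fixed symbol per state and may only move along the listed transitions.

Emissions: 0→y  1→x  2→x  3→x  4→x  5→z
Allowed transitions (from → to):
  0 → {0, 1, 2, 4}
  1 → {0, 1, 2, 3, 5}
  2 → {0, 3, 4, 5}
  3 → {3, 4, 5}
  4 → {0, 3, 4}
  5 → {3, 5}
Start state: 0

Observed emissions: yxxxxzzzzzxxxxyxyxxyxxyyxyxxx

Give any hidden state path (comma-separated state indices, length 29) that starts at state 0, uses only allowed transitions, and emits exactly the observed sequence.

  0: obs=y cand={0} pick 0 [start]
  1: obs=x cand={1,2,3,4} pick 1 [0->1 ok]
  2: obs=x cand={1,2,3,4} pick 1 [1->1 ok]
  3: obs=x cand={1,2,3,4} pick 1 [1->1 ok]
  4: obs=x cand={1,2,3,4} pick 1 [1->1 ok]
  5: obs=z cand={5} pick 5 [1->5 ok]
  6: obs=z cand={5} pick 5 [5->5 ok]
  7: obs=z cand={5} pick 5 [5->5 ok]
  8: obs=z cand={5} pick 5 [5->5 ok]
  9: obs=z cand={5} pick 5 [5->5 ok]
  10: obs=x cand={1,2,3,4} pick 3 [5->3 ok]
  11: obs=x cand={1,2,3,4} pick 4 [3->4 ok]
  12: obs=x cand={1,2,3,4} pick 3 [4->3 ok]
  13: obs=x cand={1,2,3,4} pick 4 [3->4 ok]
  14: obs=y cand={0} pick 0 [4->0 ok]
  15: obs=x cand={1,2,3,4} pick 4 [0->4 ok]
  16: obs=y cand={0} pick 0 [4->0 ok]
  17: obs=x cand={1,2,3,4} pick 2 [0->2 ok]
  18: obs=x cand={1,2,3,4} pick 4 [2->4 ok]
  19: obs=y cand={0} pick 0 [4->0 ok]
  20: obs=x cand={1,2,3,4} pick 4 [0->4 ok]
  21: obs=x cand={1,2,3,4} pick 4 [4->4 ok]
  22: obs=y cand={0} pick 0 [4->0 ok]
  23: obs=y cand={0} pick 0 [0->0 ok]
  24: obs=x cand={1,2,3,4} pick 1 [0->1 ok]
  25: obs=y cand={0} pick 0 [1->0 ok]
  26: obs=x cand={1,2,3,4} pick 1 [0->1 ok]
  27: obs=x cand={1,2,3,4} pick 3 [1->3 ok]
  28: obs=x cand={1,2,3,4} pick 3 [3->3 ok]

0,1,1,1,1,5,5,5,5,5,3,4,3,4,0,4,0,2,4,0,4,4,0,0,1,0,1,3,3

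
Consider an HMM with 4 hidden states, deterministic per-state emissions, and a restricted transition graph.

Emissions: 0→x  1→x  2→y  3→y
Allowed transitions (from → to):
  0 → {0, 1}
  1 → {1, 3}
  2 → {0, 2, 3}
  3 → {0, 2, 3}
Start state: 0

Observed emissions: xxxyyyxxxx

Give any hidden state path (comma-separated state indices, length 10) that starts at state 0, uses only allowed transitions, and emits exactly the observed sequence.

  [0] x  {0,1}  => 0  start
  [1] x  {0,1}  => 0  0->0 ok
  [2] x  {0,1}  => 1  0->1 ok
  [3] y  {2,3}  => 3  1->3 ok
  [4] y  {2,3}  => 2  3->2 ok
  [5] y  {2,3}  => 2  2->2 ok
  [6] x  {0,1}  => 0  2->0 ok
  [7] x  {0,1}  => 1  0->1 ok
  [8] x  {0,1}  => 1  1->1 ok
  [9] x  {0,1}  => 1  1->1 ok

0,0,1,3,2,2,0,1,1,1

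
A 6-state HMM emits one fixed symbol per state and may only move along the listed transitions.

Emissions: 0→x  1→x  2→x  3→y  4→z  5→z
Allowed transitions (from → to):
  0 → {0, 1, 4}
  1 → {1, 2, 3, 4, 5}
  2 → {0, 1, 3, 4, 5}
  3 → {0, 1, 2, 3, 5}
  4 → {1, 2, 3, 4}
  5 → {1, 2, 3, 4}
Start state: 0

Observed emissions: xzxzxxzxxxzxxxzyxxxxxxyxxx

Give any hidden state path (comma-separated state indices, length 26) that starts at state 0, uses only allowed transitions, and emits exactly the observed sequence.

  0: obs=x cand={0,1,2} pick 0 [start]
  1: obs=z cand={4,5} pick 4 [0->4 ok]
  2: obs=x cand={0,1,2} pick 2 [4->2 ok]
  3: obs=z cand={4,5} pick 5 [2->5 ok]
  4: obs=x cand={0,1,2} pick 2 [5->2 ok]
  5: obs=x cand={0,1,2} pick 1 [2->1 ok]
  6: obs=z cand={4,5} pick 5 [1->5 ok]
  7: obs=x cand={0,1,2} pick 1 [5->1 ok]
  8: obs=x cand={0,1,2} pick 2 [1->2 ok]
  9: obs=x cand={0,1,2} pick 0 [2->0 ok]
  10: obs=z cand={4,5} pick 4 [0->4 ok]
  11: obs=x cand={0,1,2} pick 2 [4->2 ok]
  12: obs=x cand={0,1,2} pick 1 [2->1 ok]
  13: obs=x cand={0,1,2} pick 2 [1->2 ok]
  14: obs=z cand={4,5} pick 4 [2->4 ok]
  15: obs=y cand={3} pick 3 [4->3 ok]
  16: obs=x cand={0,1,2} pick 1 [3->1 ok]
  17: obs=x cand={0,1,2} pick 2 [1->2 ok]
  18: obs=x cand={0,1,2} pick 1 [2->1 ok]
  19: obs=x cand={0,1,2} pick 2 [1->2 ok]
  20: obs=x cand={0,1,2} pick 0 [2->0 ok]
  21: obs=x cand={0,1,2} pick 1 [0->1 ok]
  22: obs=y cand={3} pick 3 [1->3 ok]
  23: obs=x cand={0,1,2} pick 0 [3->0 ok]
  24: obs=x cand={0,1,2} pick 0 [0->0 ok]
  25: obs=x cand={0,1,2} pick 0 [0->0 ok]

0,4,2,5,2,1,5,1,2,0,4,2,1,2,4,3,1,2,1,2,0,1,3,0,0,0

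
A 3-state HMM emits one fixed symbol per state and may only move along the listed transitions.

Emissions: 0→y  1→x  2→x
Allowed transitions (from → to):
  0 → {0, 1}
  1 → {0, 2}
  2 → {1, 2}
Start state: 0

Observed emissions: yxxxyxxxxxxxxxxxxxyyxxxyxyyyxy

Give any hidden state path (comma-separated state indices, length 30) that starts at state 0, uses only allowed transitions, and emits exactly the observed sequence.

0,1,2,1,0,1,2,2,1,2,2,2,1,2,2,1,2,1,0,0,1,2,1,0,1,0,0,0,1,0

  0: obs=y cand={0} pick 0 [start]
  1: obs=x cand={1,2} pick 1 [0->1 ok]
  2: obs=x cand={1,2} pick 2 [1->2 ok]
  3: obs=x cand={1,2} pick 1 [2->1 ok]
  4: obs=y cand={0} pick 0 [1->0 ok]
  5: obs=x cand={1,2} pick 1 [0->1 ok]
  6: obs=x cand={1,2} pick 2 [1->2 ok]
  7: obs=x cand={1,2} pick 2 [2->2 ok]
  8: obs=x cand={1,2} pick 1 [2->1 ok]
  9: obs=x cand={1,2} pick 2 [1->2 ok]
  10: obs=x cand={1,2} pick 2 [2->2 ok]
  11: obs=x cand={1,2} pick 2 [2->2 ok]
  12: obs=x cand={1,2} pick 1 [2->1 ok]
  13: obs=x cand={1,2} pick 2 [1->2 ok]
  14: obs=x cand={1,2} pick 2 [2->2 ok]
  15: obs=x cand={1,2} pick 1 [2->1 ok]
  16: obs=x cand={1,2} pick 2 [1->2 ok]
  17: obs=x cand={1,2} pick 1 [2->1 ok]
  18: obs=y cand={0} pick 0 [1->0 ok]
  19: obs=y cand={0} pick 0 [0->0 ok]
  20: obs=x cand={1,2} pick 1 [0->1 ok]
  21: obs=x cand={1,2} pick 2 [1->2 ok]
  22: obs=x cand={1,2} pick 1 [2->1 ok]
  23: obs=y cand={0} pick 0 [1->0 ok]
  24: obs=x cand={1,2} pick 1 [0->1 ok]
  25: obs=y cand={0} pick 0 [1->0 ok]
  26: obs=y cand={0} pick 0 [0->0 ok]
  27: obs=y cand={0} pick 0 [0->0 ok]
  28: obs=x cand={1,2} pick 1 [0->1 ok]
  29: obs=y cand={0} pick 0 [1->0 ok]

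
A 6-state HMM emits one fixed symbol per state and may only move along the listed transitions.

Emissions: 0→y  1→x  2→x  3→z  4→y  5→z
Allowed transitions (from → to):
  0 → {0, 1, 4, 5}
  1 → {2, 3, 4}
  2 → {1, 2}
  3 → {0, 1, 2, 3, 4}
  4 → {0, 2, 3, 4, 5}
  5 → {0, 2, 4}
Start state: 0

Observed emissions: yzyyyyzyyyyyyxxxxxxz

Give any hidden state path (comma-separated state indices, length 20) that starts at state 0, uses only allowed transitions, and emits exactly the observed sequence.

  0: obs=y cand={0,4} pick 0 [start]
  1: obs=z cand={3,5} pick 5 [0->5 ok]
  2: obs=y cand={0,4} pick 0 [5->0 ok]
  3: obs=y cand={0,4} pick 4 [0->4 ok]
  4: obs=y cand={0,4} pick 0 [4->0 ok]
  5: obs=y cand={0,4} pick 4 [0->4 ok]
  6: obs=z cand={3,5} pick 5 [4->5 ok]
  7: obs=y cand={0,4} pick 4 [5->4 ok]
  8: obs=y cand={0,4} pick 0 [4->0 ok]
  9: obs=y cand={0,4} pick 0 [0->0 ok]
  10: obs=y cand={0,4} pick 0 [0->0 ok]
  11: obs=y cand={0,4} pick 4 [0->4 ok]
  12: obs=y cand={0,4} pick 4 [4->4 ok]
  13: obs=x cand={1,2} pick 2 [4->2 ok]
  14: obs=x cand={1,2} pick 2 [2->2 ok]
  15: obs=x cand={1,2} pick 2 [2->2 ok]
  16: obs=x cand={1,2} pick 2 [2->2 ok]
  17: obs=x cand={1,2} pick 2 [2->2 ok]
  18: obs=x cand={1,2} pick 1 [2->1 ok]
  19: obs=z cand={3,5} pick 3 [1->3 ok]

0,5,0,4,0,4,5,4,0,0,0,4,4,2,2,2,2,2,1,3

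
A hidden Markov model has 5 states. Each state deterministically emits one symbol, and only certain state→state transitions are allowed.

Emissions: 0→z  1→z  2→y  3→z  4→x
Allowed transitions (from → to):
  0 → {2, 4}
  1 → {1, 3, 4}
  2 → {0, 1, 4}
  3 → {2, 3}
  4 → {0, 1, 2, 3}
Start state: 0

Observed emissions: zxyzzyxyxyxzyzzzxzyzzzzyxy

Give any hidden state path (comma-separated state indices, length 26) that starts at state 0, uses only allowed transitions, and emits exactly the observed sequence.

0,4,2,1,3,2,4,2,4,2,4,0,2,1,1,1,4,3,2,1,3,3,3,2,4,2

  pos 0: z in {0,1,3}, choose 0; start
  pos 1: x in {4}, choose 4; 0->4 ok
  pos 2: y in {2}, choose 2; 4->2 ok
  pos 3: z in {0,1,3}, choose 1; 2->1 ok
  pos 4: z in {0,1,3}, choose 3; 1->3 ok
  pos 5: y in {2}, choose 2; 3->2 ok
  pos 6: x in {4}, choose 4; 2->4 ok
  pos 7: y in {2}, choose 2; 4->2 ok
  pos 8: x in {4}, choose 4; 2->4 ok
  pos 9: y in {2}, choose 2; 4->2 ok
  pos 10: x in {4}, choose 4; 2->4 ok
  pos 11: z in {0,1,3}, choose 0; 4->0 ok
  pos 12: y in {2}, choose 2; 0->2 ok
  pos 13: z in {0,1,3}, choose 1; 2->1 ok
  pos 14: z in {0,1,3}, choose 1; 1->1 ok
  pos 15: z in {0,1,3}, choose 1; 1->1 ok
  pos 16: x in {4}, choose 4; 1->4 ok
  pos 17: z in {0,1,3}, choose 3; 4->3 ok
  pos 18: y in {2}, choose 2; 3->2 ok
  pos 19: z in {0,1,3}, choose 1; 2->1 ok
  pos 20: z in {0,1,3}, choose 3; 1->3 ok
  pos 21: z in {0,1,3}, choose 3; 3->3 ok
  pos 22: z in {0,1,3}, choose 3; 3->3 ok
  pos 23: y in {2}, choose 2; 3->2 ok
  pos 24: x in {4}, choose 4; 2->4 ok
  pos 25: y in {2}, choose 2; 4->2 ok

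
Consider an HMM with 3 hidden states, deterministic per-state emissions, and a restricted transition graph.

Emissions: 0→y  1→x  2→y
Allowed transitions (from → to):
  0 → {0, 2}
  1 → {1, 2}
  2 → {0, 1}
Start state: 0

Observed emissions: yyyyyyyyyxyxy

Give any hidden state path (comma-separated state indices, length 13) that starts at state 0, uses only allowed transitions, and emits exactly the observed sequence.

0,0,0,2,0,2,0,0,2,1,2,1,2

  pos 0: y in {0,2}, choose 0; start
  pos 1: y in {0,2}, choose 0; 0->0 ok
  pos 2: y in {0,2}, choose 0; 0->0 ok
  pos 3: y in {0,2}, choose 2; 0->2 ok
  pos 4: y in {0,2}, choose 0; 2->0 ok
  pos 5: y in {0,2}, choose 2; 0->2 ok
  pos 6: y in {0,2}, choose 0; 2->0 ok
  pos 7: y in {0,2}, choose 0; 0->0 ok
  pos 8: y in {0,2}, choose 2; 0->2 ok
  pos 9: x in {1}, choose 1; 2->1 ok
  pos 10: y in {0,2}, choose 2; 1->2 ok
  pos 11: x in {1}, choose 1; 2->1 ok
  pos 12: y in {0,2}, choose 2; 1->2 ok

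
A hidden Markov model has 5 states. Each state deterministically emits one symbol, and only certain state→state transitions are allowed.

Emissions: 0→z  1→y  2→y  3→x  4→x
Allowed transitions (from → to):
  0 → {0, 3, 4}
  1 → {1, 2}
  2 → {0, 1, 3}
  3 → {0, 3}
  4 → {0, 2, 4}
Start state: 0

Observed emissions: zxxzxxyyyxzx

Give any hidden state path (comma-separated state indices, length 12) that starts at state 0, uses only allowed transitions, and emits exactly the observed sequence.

0,3,3,0,4,4,2,1,2,3,0,4

  pos 0: z in {0}, choose 0; start
  pos 1: x in {3,4}, choose 3; 0->3 ok
  pos 2: x in {3,4}, choose 3; 3->3 ok
  pos 3: z in {0}, choose 0; 3->0 ok
  pos 4: x in {3,4}, choose 4; 0->4 ok
  pos 5: x in {3,4}, choose 4; 4->4 ok
  pos 6: y in {1,2}, choose 2; 4->2 ok
  pos 7: y in {1,2}, choose 1; 2->1 ok
  pos 8: y in {1,2}, choose 2; 1->2 ok
  pos 9: x in {3,4}, choose 3; 2->3 ok
  pos 10: z in {0}, choose 0; 3->0 ok
  pos 11: x in {3,4}, choose 4; 0->4 ok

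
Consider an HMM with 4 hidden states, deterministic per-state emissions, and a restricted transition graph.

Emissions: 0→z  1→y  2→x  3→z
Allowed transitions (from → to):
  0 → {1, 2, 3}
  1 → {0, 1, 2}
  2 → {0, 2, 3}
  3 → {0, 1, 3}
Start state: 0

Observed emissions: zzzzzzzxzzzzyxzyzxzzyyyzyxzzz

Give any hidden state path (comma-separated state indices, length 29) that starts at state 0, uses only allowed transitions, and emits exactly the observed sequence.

  pos 0: z in {0,3}, choose 0; start
  pos 1: z in {0,3}, choose 3; 0->3 ok
  pos 2: z in {0,3}, choose 0; 3->0 ok
  pos 3: z in {0,3}, choose 3; 0->3 ok
  pos 4: z in {0,3}, choose 0; 3->0 ok
  pos 5: z in {0,3}, choose 3; 0->3 ok
  pos 6: z in {0,3}, choose 0; 3->0 ok
  pos 7: x in {2}, choose 2; 0->2 ok
  pos 8: z in {0,3}, choose 3; 2->3 ok
  pos 9: z in {0,3}, choose 3; 3->3 ok
  pos 10: z in {0,3}, choose 0; 3->0 ok
  pos 11: z in {0,3}, choose 3; 0->3 ok
  pos 12: y in {1}, choose 1; 3->1 ok
  pos 13: x in {2}, choose 2; 1->2 ok
  pos 14: z in {0,3}, choose 3; 2->3 ok
  pos 15: y in {1}, choose 1; 3->1 ok
  pos 16: z in {0,3}, choose 0; 1->0 ok
  pos 17: x in {2}, choose 2; 0->2 ok
  pos 18: z in {0,3}, choose 3; 2->3 ok
  pos 19: z in {0,3}, choose 0; 3->0 ok
  pos 20: y in {1}, choose 1; 0->1 ok
  pos 21: y in {1}, choose 1; 1->1 ok
  pos 22: y in {1}, choose 1; 1->1 ok
  pos 23: z in {0,3}, choose 0; 1->0 ok
  pos 24: y in {1}, choose 1; 0->1 ok
  pos 25: x in {2}, choose 2; 1->2 ok
  pos 26: z in {0,3}, choose 0; 2->0 ok
  pos 27: z in {0,3}, choose 3; 0->3 ok
  pos 28: z in {0,3}, choose 3; 3->3 ok

0,3,0,3,0,3,0,2,3,3,0,3,1,2,3,1,0,2,3,0,1,1,1,0,1,2,0,3,3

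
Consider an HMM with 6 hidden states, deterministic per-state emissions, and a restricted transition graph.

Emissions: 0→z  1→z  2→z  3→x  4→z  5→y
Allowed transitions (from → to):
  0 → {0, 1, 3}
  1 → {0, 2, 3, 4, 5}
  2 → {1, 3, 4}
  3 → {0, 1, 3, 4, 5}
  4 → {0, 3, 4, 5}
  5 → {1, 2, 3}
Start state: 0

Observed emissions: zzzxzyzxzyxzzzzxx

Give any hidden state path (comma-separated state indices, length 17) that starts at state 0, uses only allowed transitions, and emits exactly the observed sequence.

0,0,0,3,4,5,1,3,1,5,3,0,1,2,1,3,3

  [0] z  {0,1,2,4}  => 0  start
  [1] z  {0,1,2,4}  => 0  0->0 ok
  [2] z  {0,1,2,4}  => 0  0->0 ok
  [3] x  {3}  => 3  0->3 ok
  [4] z  {0,1,2,4}  => 4  3->4 ok
  [5] y  {5}  => 5  4->5 ok
  [6] z  {0,1,2,4}  => 1  5->1 ok
  [7] x  {3}  => 3  1->3 ok
  [8] z  {0,1,2,4}  => 1  3->1 ok
  [9] y  {5}  => 5  1->5 ok
  [10] x  {3}  => 3  5->3 ok
  [11] z  {0,1,2,4}  => 0  3->0 ok
  [12] z  {0,1,2,4}  => 1  0->1 ok
  [13] z  {0,1,2,4}  => 2  1->2 ok
  [14] z  {0,1,2,4}  => 1  2->1 ok
  [15] x  {3}  => 3  1->3 ok
  [16] x  {3}  => 3  3->3 ok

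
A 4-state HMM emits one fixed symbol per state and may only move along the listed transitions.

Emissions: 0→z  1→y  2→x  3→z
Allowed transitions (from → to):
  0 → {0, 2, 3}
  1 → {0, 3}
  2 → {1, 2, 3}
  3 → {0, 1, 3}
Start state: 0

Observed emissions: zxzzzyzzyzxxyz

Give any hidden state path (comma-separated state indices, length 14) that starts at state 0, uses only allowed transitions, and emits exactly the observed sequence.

0,2,3,3,3,1,0,3,1,0,2,2,1,3

  [0] z  {0,3}  => 0  start
  [1] x  {2}  => 2  0->2 ok
  [2] z  {0,3}  => 3  2->3 ok
  [3] z  {0,3}  => 3  3->3 ok
  [4] z  {0,3}  => 3  3->3 ok
  [5] y  {1}  => 1  3->1 ok
  [6] z  {0,3}  => 0  1->0 ok
  [7] z  {0,3}  => 3  0->3 ok
  [8] y  {1}  => 1  3->1 ok
  [9] z  {0,3}  => 0  1->0 ok
  [10] x  {2}  => 2  0->2 ok
  [11] x  {2}  => 2  2->2 ok
  [12] y  {1}  => 1  2->1 ok
  [13] z  {0,3}  => 3  1->3 ok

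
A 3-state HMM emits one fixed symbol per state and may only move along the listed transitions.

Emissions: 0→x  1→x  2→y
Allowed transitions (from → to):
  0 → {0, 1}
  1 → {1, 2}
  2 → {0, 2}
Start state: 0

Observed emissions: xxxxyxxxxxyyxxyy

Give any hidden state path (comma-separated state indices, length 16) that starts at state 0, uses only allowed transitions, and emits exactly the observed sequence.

  t0 'x' -> {0,1}, take 0 (start)
  t1 'x' -> {0,1}, take 0 (0->0 ok)
  t2 'x' -> {0,1}, take 0 (0->0 ok)
  t3 'x' -> {0,1}, take 1 (0->1 ok)
  t4 'y' -> {2}, take 2 (1->2 ok)
  t5 'x' -> {0,1}, take 0 (2->0 ok)
  t6 'x' -> {0,1}, take 0 (0->0 ok)
  t7 'x' -> {0,1}, take 1 (0->1 ok)
  t8 'x' -> {0,1}, take 1 (1->1 ok)
  t9 'x' -> {0,1}, take 1 (1->1 ok)
  t10 'y' -> {2}, take 2 (1->2 ok)
  t11 'y' -> {2}, take 2 (2->2 ok)
  t12 'x' -> {0,1}, take 0 (2->0 ok)
  t13 'x' -> {0,1}, take 1 (0->1 ok)
  t14 'y' -> {2}, take 2 (1->2 ok)
  t15 'y' -> {2}, take 2 (2->2 ok)

0,0,0,1,2,0,0,1,1,1,2,2,0,1,2,2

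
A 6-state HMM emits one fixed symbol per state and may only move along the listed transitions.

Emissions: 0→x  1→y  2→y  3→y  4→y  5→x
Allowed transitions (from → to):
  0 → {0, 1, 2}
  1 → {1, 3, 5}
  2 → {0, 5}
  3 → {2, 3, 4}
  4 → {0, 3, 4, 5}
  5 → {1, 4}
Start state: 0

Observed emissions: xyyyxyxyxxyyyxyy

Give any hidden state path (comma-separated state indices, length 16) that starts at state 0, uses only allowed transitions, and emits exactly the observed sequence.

0,1,3,2,0,2,0,2,0,0,1,3,2,5,1,3

  0: obs=x cand={0,5} pick 0 [start]
  1: obs=y cand={1,2,3,4} pick 1 [0->1 ok]
  2: obs=y cand={1,2,3,4} pick 3 [1->3 ok]
  3: obs=y cand={1,2,3,4} pick 2 [3->2 ok]
  4: obs=x cand={0,5} pick 0 [2->0 ok]
  5: obs=y cand={1,2,3,4} pick 2 [0->2 ok]
  6: obs=x cand={0,5} pick 0 [2->0 ok]
  7: obs=y cand={1,2,3,4} pick 2 [0->2 ok]
  8: obs=x cand={0,5} pick 0 [2->0 ok]
  9: obs=x cand={0,5} pick 0 [0->0 ok]
  10: obs=y cand={1,2,3,4} pick 1 [0->1 ok]
  11: obs=y cand={1,2,3,4} pick 3 [1->3 ok]
  12: obs=y cand={1,2,3,4} pick 2 [3->2 ok]
  13: obs=x cand={0,5} pick 5 [2->5 ok]
  14: obs=y cand={1,2,3,4} pick 1 [5->1 ok]
  15: obs=y cand={1,2,3,4} pick 3 [1->3 ok]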